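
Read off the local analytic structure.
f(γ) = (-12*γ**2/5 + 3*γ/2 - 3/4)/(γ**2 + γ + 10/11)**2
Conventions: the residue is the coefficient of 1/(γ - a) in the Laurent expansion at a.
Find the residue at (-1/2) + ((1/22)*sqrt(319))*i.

The residue is ((81/841)*sqrt(319))*i.

The factor γ**2 + γ + 10/11 splits as (γ - a)(γ - a') with a = (-1/2) + ((1/22)*sqrt(319))*i, a' = (-1/2) - ((1/22)*sqrt(319))*i. At the order-2 pole a set g(γ) = (γ - a)^2*f(γ) = [-12*γ**2/5 + 3*γ/2 - 3/4] / (γ - a')^2.
Order-2 pole: residue = g'(a); g'((-1/2) + ((1/22)*sqrt(319))*i) = ((81/841)*sqrt(319))*i, so the residue is ((81/841)*sqrt(319))*i.


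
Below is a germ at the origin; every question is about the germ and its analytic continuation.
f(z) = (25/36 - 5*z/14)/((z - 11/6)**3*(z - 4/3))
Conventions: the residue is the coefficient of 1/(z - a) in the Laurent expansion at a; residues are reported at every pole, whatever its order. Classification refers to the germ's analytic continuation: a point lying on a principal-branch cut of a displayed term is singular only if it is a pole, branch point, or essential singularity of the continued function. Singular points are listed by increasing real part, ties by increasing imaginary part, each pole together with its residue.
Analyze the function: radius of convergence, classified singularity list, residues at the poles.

Radius of convergence at 0: 4/3.
At 4/3: a pole of order 1; residue -110/63.
At 11/6: a pole of order 3; residue 110/63.

Denominator factor (z - 4/3): pole of order 1 at 4/3, modulus 4/3.
Denominator factor (z - 11/6)^3: pole of order 3 at 11/6, modulus 11/6.
The radius of convergence is the smallest modulus among the singular points: 4/3.
At the order-1 pole 4/3 set g(z) = (z - (4/3))*f(z) = (25/36 - 5*z/14)/(z - 11/6)**3.
Simple pole: residue = g(a) at a = 4/3, which is -110/63.
At the order-3 pole 11/6 set g(z) = (z - (11/6))^3*f(z) = (25/36 - 5*z/14)/(z - 4/3).
Order-3 pole: residue = g''(a)/2; g''(11/6) = 220/63, so the residue is 110/63.
List the singular points by increasing real part (a conjugate pair: the negative imaginary part first).


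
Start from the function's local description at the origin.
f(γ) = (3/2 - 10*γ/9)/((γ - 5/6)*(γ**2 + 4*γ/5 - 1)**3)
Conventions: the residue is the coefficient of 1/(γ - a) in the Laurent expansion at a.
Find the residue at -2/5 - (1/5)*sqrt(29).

The factor γ**2 + 4*γ/5 - 1 splits as (γ - a)(γ - a') with a = -2/5 - (1/5)*sqrt(29), a' = -2/5 + (1/5)*sqrt(29). At the order-3 pole a set g(γ) = (γ - a)^3*f(γ) = [(3/2 - 10*γ/9)/(γ - 5/6)] / (γ - a')^3.
Order-3 pole: residue = g''(a)/2; g''(-2/5 - (1/5)*sqrt(29)) = -26784/2197 + (1001552079/428661064)*sqrt(29), so the residue is -13392/2197 + (1001552079/857322128)*sqrt(29).

The residue is -13392/2197 + (1001552079/857322128)*sqrt(29).


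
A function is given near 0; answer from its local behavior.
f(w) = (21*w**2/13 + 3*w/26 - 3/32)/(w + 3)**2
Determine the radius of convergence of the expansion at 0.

The radius of convergence is 3.

Denominator factor (w + 3)^2: pole of order 2 at -3, modulus 3.
The radius of convergence is the smallest modulus among the singular points: 3.


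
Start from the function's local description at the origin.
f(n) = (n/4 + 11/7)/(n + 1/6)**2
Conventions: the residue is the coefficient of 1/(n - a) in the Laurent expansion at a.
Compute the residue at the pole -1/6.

At the order-2 pole -1/6 set g(n) = (n - (-1/6))^2*f(n) = n/4 + 11/7.
Order-2 pole: residue = g'(a); g'(-1/6) = 1/4, so the residue is 1/4.

The residue is 1/4.


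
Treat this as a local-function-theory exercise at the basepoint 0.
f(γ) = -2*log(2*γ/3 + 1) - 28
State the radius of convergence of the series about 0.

Branch term (-2)*log(1 - γ/(-3/2)): its argument vanishes at γ = -3/2, a logarithmic branch point, modulus 3/2.
The radius of convergence is the smallest modulus among the singular points: 3/2.

The radius of convergence is 3/2.


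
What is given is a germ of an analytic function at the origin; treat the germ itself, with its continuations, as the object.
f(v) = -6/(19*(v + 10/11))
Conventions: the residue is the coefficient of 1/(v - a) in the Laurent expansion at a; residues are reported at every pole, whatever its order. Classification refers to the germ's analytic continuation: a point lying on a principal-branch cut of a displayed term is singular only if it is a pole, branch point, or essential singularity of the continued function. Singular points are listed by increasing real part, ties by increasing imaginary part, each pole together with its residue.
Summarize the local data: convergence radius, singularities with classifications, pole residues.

Radius of convergence at 0: 10/11.
At -10/11: a pole of order 1; residue -6/19.

Denominator factor (v + 10/11): pole of order 1 at -10/11, modulus 10/11.
The radius of convergence is the smallest modulus among the singular points: 10/11.
At the order-1 pole -10/11 set g(v) = (v - (-10/11))*f(v) = -6/19.
Simple pole: residue = g(a) at a = -10/11, which is -6/19.


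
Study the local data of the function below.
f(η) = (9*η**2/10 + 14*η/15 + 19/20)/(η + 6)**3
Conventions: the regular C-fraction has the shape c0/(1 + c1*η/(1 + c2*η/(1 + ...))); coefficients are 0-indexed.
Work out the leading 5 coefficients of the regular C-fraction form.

Taylor coefficients (expand at 0): a_0 = 19/4320, a_1 = 11/5184, a_2 = 71/25920, a_3 = -731/466560, a_4 = 3053/5598720.
c0 = a_0 = 19/4320. Peel one level at a time: if S = 1 + c*η/S' with S'(0) = 1, then c is the η-coefficient of S and S' = c*η/(S - 1).
S_1 = c0/f = 1 + (-55/114)*η + (-5069/12996)*η^2 + ...; c1 = -55/114.
S_2 = c1*η/(S_1 - 1) = 1 + (-5069/6270)*η + (130943/54450)*η^2 + ...; c2 = -5069/6270.
S_3 = c2*η/(S_2 - 1) = 1 + (67241/22605)*η + (263625/75076)*η^2 + ...; c3 = 67241/22605.
S_4 = c3*η/(S_3 - 1) = 1 + (-2289375/1939372)*η + ...; c4 = -2289375/1939372.

The regular C-fraction coefficients are [19/4320, -55/114, -5069/6270, 67241/22605, -2289375/1939372].


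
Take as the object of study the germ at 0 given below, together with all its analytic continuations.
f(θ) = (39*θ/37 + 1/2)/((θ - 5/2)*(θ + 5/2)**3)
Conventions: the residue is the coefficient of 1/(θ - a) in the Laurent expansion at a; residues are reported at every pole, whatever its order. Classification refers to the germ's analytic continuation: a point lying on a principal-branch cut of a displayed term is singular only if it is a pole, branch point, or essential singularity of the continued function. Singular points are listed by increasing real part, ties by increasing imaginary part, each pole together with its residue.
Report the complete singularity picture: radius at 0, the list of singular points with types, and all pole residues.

Denominator factor (θ - 5/2): pole of order 1 at 5/2, modulus 5/2.
Denominator factor (θ + 5/2)^3: pole of order 3 at -5/2, modulus 5/2.
The radius of convergence is the smallest modulus among the singular points: 5/2.
At the order-3 pole -5/2 set g(θ) = (θ - (-5/2))^3*f(θ) = (39*θ/37 + 1/2)/(θ - 5/2).
Order-3 pole: residue = g''(a)/2; g''(-5/2) = -232/4625, so the residue is -116/4625.
At the order-1 pole 5/2 set g(θ) = (θ - (5/2))*f(θ) = (39*θ/37 + 1/2)/(θ + 5/2)**3.
Simple pole: residue = g(a) at a = 5/2, which is 116/4625.
List the singular points by increasing real part (a conjugate pair: the negative imaginary part first).

Radius of convergence at 0: 5/2.
At -5/2: a pole of order 3; residue -116/4625.
At 5/2: a pole of order 1; residue 116/4625.


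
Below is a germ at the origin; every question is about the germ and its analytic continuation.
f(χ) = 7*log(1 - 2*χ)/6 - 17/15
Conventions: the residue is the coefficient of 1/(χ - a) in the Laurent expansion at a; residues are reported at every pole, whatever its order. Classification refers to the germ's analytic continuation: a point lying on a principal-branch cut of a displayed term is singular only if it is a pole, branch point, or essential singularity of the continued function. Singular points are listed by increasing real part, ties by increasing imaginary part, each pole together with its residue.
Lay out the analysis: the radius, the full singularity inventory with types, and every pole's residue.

Radius of convergence at 0: 1/2.
At 1/2: a logarithmic branch point.

Branch term (7/6)*log(1 - χ/(1/2)): its argument vanishes at χ = 1/2, a logarithmic branch point, modulus 1/2.
The radius of convergence is the smallest modulus among the singular points: 1/2.


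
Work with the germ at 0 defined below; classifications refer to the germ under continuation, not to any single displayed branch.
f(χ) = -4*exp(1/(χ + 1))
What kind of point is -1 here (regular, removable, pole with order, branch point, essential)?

The point is an essential singularity.

The exponent 1/(χ - (-1)) has a pole at -1, so exp(1/(χ - (-1))) takes every nonzero value near it: an essential singularity (not a pole of any order).


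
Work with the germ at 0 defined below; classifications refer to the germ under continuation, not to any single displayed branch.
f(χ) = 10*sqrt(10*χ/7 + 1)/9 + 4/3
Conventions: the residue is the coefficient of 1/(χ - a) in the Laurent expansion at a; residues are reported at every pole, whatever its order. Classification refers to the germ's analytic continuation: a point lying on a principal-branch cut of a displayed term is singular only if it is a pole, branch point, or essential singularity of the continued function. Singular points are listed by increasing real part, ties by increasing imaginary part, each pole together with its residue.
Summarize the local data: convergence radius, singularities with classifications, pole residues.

Branch term (10/9)*sqrt(1 - χ/(-7/10)): its argument vanishes at χ = -7/10, a square-root branch point, modulus 7/10.
The radius of convergence is the smallest modulus among the singular points: 7/10.

Radius of convergence at 0: 7/10.
At -7/10: an algebraic (square-root) branch point.


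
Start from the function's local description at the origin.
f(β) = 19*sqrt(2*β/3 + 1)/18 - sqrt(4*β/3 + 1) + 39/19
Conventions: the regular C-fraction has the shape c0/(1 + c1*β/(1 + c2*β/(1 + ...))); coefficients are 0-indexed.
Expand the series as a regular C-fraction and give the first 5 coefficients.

The regular C-fraction coefficients are [721/342, 323/2163, 9077/24514, 1038961/2777562, 51422773/235439226].

Taylor coefficients (expand at 0): a_0 = 721/342, a_1 = -17/54, a_2 = 53/324, a_3 = -125/972, a_4 = 1345/11664.
c0 = a_0 = 721/342. Peel one level at a time: if S = 1 + c*β/S' with S'(0) = 1, then c is the β-coefficient of S and S' = c*β/(S - 1).
S_1 = c0/f = 1 + (323/2163)*β + (-172463/3119046)*β^2 + ...; c1 = 323/2163.
S_2 = c1*β/(S_1 - 1) = 1 + (9077/24514)*β + (-1441/10404)*β^2 + ...; c2 = 9077/24514.
S_3 = c2*β/(S_2 - 1) = 1 + (1038961/2777562)*β + (-2180930549/26694984996)*β^2 + ...; c3 = 1038961/2777562.
S_4 = c3*β/(S_3 - 1) = 1 + (51422773/235439226)*β + ...; c4 = 51422773/235439226.


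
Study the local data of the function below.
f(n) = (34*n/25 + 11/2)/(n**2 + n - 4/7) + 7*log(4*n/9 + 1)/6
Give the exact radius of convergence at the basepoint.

The radius of convergence is -1/2 + (1/14)*sqrt(161).

Denominator factor (n**2 + n - 4/7): discriminant 23/7, real irrational roots -1/2 + (1/14)*sqrt(161) and -1/2 - (1/14)*sqrt(161); poles of order 1, moduli -1/2 + (1/14)*sqrt(161) and 1/2 + (1/14)*sqrt(161).
Branch term (7/6)*log(1 - n/(-9/4)): its argument vanishes at n = -9/4, a logarithmic branch point, modulus 9/4.
The radius of convergence is the smallest modulus among the singular points: -1/2 + (1/14)*sqrt(161).


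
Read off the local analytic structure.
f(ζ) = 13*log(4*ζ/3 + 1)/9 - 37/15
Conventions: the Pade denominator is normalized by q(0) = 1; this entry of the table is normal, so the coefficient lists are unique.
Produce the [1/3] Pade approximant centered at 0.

Taylor coefficients needed (expand at 0): a_0 = -37/15, a_1 = 52/27, a_2 = -104/81, a_3 = 832/729, a_4 = -832/729.
Write the denominator as Q(ζ) = 1 + q1*ζ + q2*ζ^2 + q3*ζ^3. Requiring Q*f - P = O(ζ^5) with deg P <= 1 kills the coefficients of ζ^2..ζ^4 in Q*f:
  ζ^2: a_2 + q1*a_1 + q2*a_0 = 0, i.e. -104/81 + (52/27)*q1 + (-37/15)*q2 = 0.
  ζ^3: a_3 + q1*a_2 + q2*a_1 + q3*a_0 = 0, i.e. 832/729 + (-104/81)*q1 + (52/27)*q2 + (-37/15)*q3 = 0.
  ζ^4: a_4 + q1*a_3 + q2*a_2 + q3*a_1 = 0, i.e. -832/729 + (832/729)*q1 + (-104/81)*q2 + (52/27)*q3 = 0.
Solving this linear system: q1 = 1312/1117, q2 = 11960/30159, q3 = 14560/90477.
The numerator is Q*f truncated at degree 1: P0 = a_0 = -37/15; P1 = a_1 + q1*a_0 = -146476/150795.

The Pade approximant has numerator coefficients [-37/15, -146476/150795]; denominator coefficients [1, 1312/1117, 11960/30159, 14560/90477].


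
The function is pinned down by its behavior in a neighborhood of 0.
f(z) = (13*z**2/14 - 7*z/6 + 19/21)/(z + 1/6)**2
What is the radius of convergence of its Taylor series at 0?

The radius of convergence is 1/6.

Denominator factor (z + 1/6)^2: pole of order 2 at -1/6, modulus 1/6.
The radius of convergence is the smallest modulus among the singular points: 1/6.


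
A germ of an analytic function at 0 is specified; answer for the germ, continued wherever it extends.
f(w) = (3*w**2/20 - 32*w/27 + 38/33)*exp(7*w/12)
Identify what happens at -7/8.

There is no denominator, hence no pole anywhere.
The factor exp(7*w/12) is entire.
So the germ continues analytically to -7/8.

The point is a regular point.


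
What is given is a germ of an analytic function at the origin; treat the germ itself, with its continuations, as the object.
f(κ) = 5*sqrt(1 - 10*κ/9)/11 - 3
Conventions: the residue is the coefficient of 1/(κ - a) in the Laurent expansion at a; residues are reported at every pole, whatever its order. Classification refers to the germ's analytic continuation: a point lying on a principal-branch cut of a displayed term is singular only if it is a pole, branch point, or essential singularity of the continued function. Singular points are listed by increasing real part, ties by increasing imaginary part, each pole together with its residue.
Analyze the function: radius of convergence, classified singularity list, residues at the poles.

Radius of convergence at 0: 9/10.
At 9/10: an algebraic (square-root) branch point.

Branch term (5/11)*sqrt(1 - κ/(9/10)): its argument vanishes at κ = 9/10, a square-root branch point, modulus 9/10.
The radius of convergence is the smallest modulus among the singular points: 9/10.


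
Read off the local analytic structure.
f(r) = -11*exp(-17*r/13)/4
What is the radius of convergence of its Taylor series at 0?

The factor exp(-17*r/13) is entire and contributes no finite singular point.
The polynomial part has no poles.
No finite singular points: the Taylor series at 0 converges everywhere.

The radius of convergence is infinite.


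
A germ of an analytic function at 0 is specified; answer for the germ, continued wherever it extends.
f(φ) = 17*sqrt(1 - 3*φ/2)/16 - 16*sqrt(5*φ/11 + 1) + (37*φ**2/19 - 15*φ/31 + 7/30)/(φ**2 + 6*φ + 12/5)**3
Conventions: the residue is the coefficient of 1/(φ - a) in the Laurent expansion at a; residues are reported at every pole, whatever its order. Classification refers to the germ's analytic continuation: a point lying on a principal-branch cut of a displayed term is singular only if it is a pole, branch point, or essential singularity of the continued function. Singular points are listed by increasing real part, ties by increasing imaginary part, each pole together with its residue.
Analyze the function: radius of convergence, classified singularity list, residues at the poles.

Denominator factor (φ**2 + 6*φ + 12/5)^3: discriminant 132/5, real irrational roots -3 + (1/5)*sqrt(165) and -3 - (1/5)*sqrt(165); poles of order 3, moduli 3 - (1/5)*sqrt(165) and 3 + (1/5)*sqrt(165).
Branch term (17/16)*sqrt(1 - φ/(2/3)): its argument vanishes at φ = 2/3, a square-root branch point, modulus 2/3.
Branch term (-16)*sqrt(1 - φ/(-11/5)): its argument vanishes at φ = -11/5, a square-root branch point, modulus 11/5.
The radius of convergence is the smallest modulus among the singular points: 3 - (1/5)*sqrt(165).
The branch terms are analytic at -3 - (1/5)*sqrt(165) and contribute nothing to the residue; only the rational part matters.
The factor φ**2 + 6*φ + 12/5 splits as (φ - a)(φ - a') with a = -3 - (1/5)*sqrt(165), a' = -3 + (1/5)*sqrt(165). At the order-3 pole a set g(φ) = (φ - a)^3*(rational part) = [37*φ**2/19 - 15*φ/31 + 7/30] / (φ - a')^3.
Order-3 pole: residue = g''(a)/2; g''(-3 - (1/5)*sqrt(165)) = -(1318805/338670288)*sqrt(165), so the residue is -(1318805/677340576)*sqrt(165).
The branch terms are analytic at -3 + (1/5)*sqrt(165) and contribute nothing to the residue; only the rational part matters.
The factor φ**2 + 6*φ + 12/5 splits as (φ - a)(φ - a') with a = -3 + (1/5)*sqrt(165), a' = -3 - (1/5)*sqrt(165). At the order-3 pole a set g(φ) = (φ - a)^3*(rational part) = [37*φ**2/19 - 15*φ/31 + 7/30] / (φ - a')^3.
Order-3 pole: residue = g''(a)/2; g''(-3 + (1/5)*sqrt(165)) = (1318805/338670288)*sqrt(165), so the residue is (1318805/677340576)*sqrt(165).
List the singular points by increasing real part (a conjugate pair: the negative imaginary part first).

Radius of convergence at 0: 3 - (1/5)*sqrt(165).
At -3 - (1/5)*sqrt(165): a pole of order 3; residue -(1318805/677340576)*sqrt(165).
At -11/5: an algebraic (square-root) branch point.
At -3 + (1/5)*sqrt(165): a pole of order 3; residue (1318805/677340576)*sqrt(165).
At 2/3: an algebraic (square-root) branch point.


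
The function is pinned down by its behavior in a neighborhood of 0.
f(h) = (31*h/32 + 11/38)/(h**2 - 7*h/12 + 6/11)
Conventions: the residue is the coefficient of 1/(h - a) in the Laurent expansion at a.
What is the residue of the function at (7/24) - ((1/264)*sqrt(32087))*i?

The residue is (31/64) + ((8347/3547072)*sqrt(32087))*i.

The factor h**2 - 7*h/12 + 6/11 splits as (h - a)(h - a') with a = (7/24) - ((1/264)*sqrt(32087))*i, a' = (7/24) + ((1/264)*sqrt(32087))*i. At the order-1 pole a set g(h) = (h - a)*f(h) = [31*h/32 + 11/38] / (h - a').
Simple pole: residue = g(a) at a = (7/24) - ((1/264)*sqrt(32087))*i, which is (31/64) + ((8347/3547072)*sqrt(32087))*i.


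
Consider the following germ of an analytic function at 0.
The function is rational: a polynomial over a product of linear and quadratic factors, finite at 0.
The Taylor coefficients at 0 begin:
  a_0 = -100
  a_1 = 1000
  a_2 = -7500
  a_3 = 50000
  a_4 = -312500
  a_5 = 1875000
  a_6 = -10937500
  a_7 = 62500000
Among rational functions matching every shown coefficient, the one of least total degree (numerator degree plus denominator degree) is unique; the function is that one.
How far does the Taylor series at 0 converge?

No rational of total degree below 2 reproduces all 8 coefficients; solving the [0/2] Pade equations on them gives f(n) = -4/(n + 1/5)**2, whose expansion matches every shown term.
Denominator factor (n + 1/5)^2: pole of order 2 at -1/5, modulus 1/5.
The radius of convergence is the smallest modulus among the singular points: 1/5.

The radius of convergence is 1/5.


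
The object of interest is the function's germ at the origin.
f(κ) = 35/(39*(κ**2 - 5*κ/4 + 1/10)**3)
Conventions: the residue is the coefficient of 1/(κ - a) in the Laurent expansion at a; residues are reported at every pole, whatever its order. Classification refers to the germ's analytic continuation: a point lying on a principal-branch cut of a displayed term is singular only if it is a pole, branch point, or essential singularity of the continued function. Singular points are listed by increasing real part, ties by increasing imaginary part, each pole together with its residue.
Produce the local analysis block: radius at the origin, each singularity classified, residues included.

Denominator factor (κ**2 - 5*κ/4 + 1/10)^3: discriminant 93/80, real irrational roots 5/8 + (1/40)*sqrt(465) and 5/8 - (1/40)*sqrt(465); poles of order 3, moduli 5/8 + (1/40)*sqrt(465) and 5/8 - (1/40)*sqrt(465).
The radius of convergence is the smallest modulus among the singular points: 5/8 - (1/40)*sqrt(465).
The factor κ**2 - 5*κ/4 + 1/10 splits as (κ - a)(κ - a') with a = 5/8 - (1/40)*sqrt(465), a' = 5/8 + (1/40)*sqrt(465). At the order-3 pole a set g(κ) = (κ - a)^3*f(κ) = [35/39] / (κ - a')^3.
Order-3 pole: residue = g''(a)/2; g''(5/8 - (1/40)*sqrt(465)) = -(3584000/10456641)*sqrt(465), so the residue is -(1792000/10456641)*sqrt(465).
The factor κ**2 - 5*κ/4 + 1/10 splits as (κ - a)(κ - a') with a = 5/8 + (1/40)*sqrt(465), a' = 5/8 - (1/40)*sqrt(465). At the order-3 pole a set g(κ) = (κ - a)^3*f(κ) = [35/39] / (κ - a')^3.
Order-3 pole: residue = g''(a)/2; g''(5/8 + (1/40)*sqrt(465)) = (3584000/10456641)*sqrt(465), so the residue is (1792000/10456641)*sqrt(465).
List the singular points by increasing real part (a conjugate pair: the negative imaginary part first).

Radius of convergence at 0: 5/8 - (1/40)*sqrt(465).
At 5/8 - (1/40)*sqrt(465): a pole of order 3; residue -(1792000/10456641)*sqrt(465).
At 5/8 + (1/40)*sqrt(465): a pole of order 3; residue (1792000/10456641)*sqrt(465).


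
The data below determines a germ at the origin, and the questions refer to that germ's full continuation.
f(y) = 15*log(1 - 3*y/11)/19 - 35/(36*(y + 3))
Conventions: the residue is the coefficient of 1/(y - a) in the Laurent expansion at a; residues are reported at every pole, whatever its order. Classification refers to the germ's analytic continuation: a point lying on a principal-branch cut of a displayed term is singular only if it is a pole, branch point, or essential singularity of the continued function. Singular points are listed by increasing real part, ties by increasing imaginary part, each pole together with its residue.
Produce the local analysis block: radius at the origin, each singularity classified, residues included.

Denominator factor (y + 3): pole of order 1 at -3, modulus 3.
Branch term (15/19)*log(1 - y/(11/3)): its argument vanishes at y = 11/3, a logarithmic branch point, modulus 11/3.
The radius of convergence is the smallest modulus among the singular points: 3.
The branch term is analytic at -3 and contributes nothing to the residue; only the rational part matters.
At the order-1 pole -3 set g(y) = (y - (-3))*(rational part) = -35/36.
Simple pole: residue = g(a) at a = -3, which is -35/36.
List the singular points by increasing real part (a conjugate pair: the negative imaginary part first).

Radius of convergence at 0: 3.
At -3: a pole of order 1; residue -35/36.
At 11/3: a logarithmic branch point.


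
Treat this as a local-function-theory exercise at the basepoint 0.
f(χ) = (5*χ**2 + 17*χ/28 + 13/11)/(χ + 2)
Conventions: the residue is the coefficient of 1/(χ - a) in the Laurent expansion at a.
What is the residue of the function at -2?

At the order-1 pole -2 set g(χ) = (χ - (-2))*f(χ) = 5*χ**2 + 17*χ/28 + 13/11.
Simple pole: residue = g(a) at a = -2, which is 3075/154.

The residue is 3075/154.


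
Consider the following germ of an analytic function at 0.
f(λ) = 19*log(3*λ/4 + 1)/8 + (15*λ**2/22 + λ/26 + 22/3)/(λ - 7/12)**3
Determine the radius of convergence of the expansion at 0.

Denominator factor (λ - 7/12)^3: pole of order 3 at 7/12, modulus 7/12.
Branch term (19/8)*log(1 - λ/(-4/3)): its argument vanishes at λ = -4/3, a logarithmic branch point, modulus 4/3.
The radius of convergence is the smallest modulus among the singular points: 7/12.

The radius of convergence is 7/12.


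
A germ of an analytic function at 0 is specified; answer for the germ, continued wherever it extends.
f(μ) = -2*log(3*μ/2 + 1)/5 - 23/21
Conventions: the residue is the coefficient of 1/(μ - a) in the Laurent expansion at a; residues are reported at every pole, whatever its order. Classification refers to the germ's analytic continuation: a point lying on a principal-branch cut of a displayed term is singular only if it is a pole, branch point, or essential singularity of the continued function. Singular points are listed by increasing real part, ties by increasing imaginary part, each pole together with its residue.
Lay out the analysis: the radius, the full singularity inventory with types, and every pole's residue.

Branch term (-2/5)*log(1 - μ/(-2/3)): its argument vanishes at μ = -2/3, a logarithmic branch point, modulus 2/3.
The radius of convergence is the smallest modulus among the singular points: 2/3.

Radius of convergence at 0: 2/3.
At -2/3: a logarithmic branch point.


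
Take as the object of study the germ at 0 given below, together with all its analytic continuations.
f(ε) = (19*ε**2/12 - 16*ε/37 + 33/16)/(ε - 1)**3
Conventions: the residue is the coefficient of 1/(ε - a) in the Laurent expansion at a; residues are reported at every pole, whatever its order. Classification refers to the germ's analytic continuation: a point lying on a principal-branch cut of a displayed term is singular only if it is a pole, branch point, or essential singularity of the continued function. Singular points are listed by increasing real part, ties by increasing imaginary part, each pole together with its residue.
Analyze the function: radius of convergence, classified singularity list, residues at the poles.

Radius of convergence at 0: 1.
At 1: a pole of order 3; residue 19/12.

Denominator factor (ε - 1)^3: pole of order 3 at 1, modulus 1.
The radius of convergence is the smallest modulus among the singular points: 1.
At the order-3 pole 1 set g(ε) = (ε - (1))^3*f(ε) = 19*ε**2/12 - 16*ε/37 + 33/16.
Order-3 pole: residue = g''(a)/2; g''(1) = 19/6, so the residue is 19/12.


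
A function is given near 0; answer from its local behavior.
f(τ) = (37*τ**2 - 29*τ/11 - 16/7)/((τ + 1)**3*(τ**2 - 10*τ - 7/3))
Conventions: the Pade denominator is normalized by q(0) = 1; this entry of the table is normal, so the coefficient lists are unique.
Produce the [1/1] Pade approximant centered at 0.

The Pade approximant has numerator coefficients [48/49, -15965133/4072145]; denominator coefficients [1, 112648/52885].

Taylor coefficients needed (expand at 0): a_0 = 48/49, a_1 = -22665/3773, a_2 = 337944/26411.
Write the denominator as Q(τ) = 1 + q1*τ. Requiring Q*f - P = O(τ^3) with deg P <= 1 kills the coefficients of τ^2..τ^2 in Q*f:
  τ^2: a_2 + q1*a_1 = 0, i.e. 337944/26411 + (-22665/3773)*q1 = 0.
Solving this linear system: q1 = 112648/52885.
The numerator is Q*f truncated at degree 1: P0 = a_0 = 48/49; P1 = a_1 + q1*a_0 = -15965133/4072145.


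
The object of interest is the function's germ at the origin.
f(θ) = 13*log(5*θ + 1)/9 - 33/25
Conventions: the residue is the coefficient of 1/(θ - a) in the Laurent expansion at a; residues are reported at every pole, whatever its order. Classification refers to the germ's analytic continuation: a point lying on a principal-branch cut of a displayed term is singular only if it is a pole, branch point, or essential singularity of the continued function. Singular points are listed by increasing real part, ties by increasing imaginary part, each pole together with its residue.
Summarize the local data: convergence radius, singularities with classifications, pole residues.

Radius of convergence at 0: 1/5.
At -1/5: a logarithmic branch point.

Branch term (13/9)*log(1 - θ/(-1/5)): its argument vanishes at θ = -1/5, a logarithmic branch point, modulus 1/5.
The radius of convergence is the smallest modulus among the singular points: 1/5.


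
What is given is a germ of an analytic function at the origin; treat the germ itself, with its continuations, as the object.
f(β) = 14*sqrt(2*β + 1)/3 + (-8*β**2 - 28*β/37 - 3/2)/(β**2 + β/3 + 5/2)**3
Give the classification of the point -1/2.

The term (14/3)*sqrt(1 - β/(-1/2)) has argument 1 - -1/2/(-1/2) = 0 at -1/2: a square-root (algebraic, two-sheeted) branch point; the remaining terms are analytic or single-valued there.

The point is an algebraic (square-root) branch point.


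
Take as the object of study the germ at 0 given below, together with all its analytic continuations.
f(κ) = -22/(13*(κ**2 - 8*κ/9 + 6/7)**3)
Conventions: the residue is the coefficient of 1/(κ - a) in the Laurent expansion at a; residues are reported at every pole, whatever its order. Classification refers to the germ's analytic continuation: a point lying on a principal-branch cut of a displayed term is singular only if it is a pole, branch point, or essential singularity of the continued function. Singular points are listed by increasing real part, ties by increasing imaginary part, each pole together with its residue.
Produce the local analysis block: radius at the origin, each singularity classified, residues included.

Denominator factor (κ**2 - 8*κ/9 + 6/7)^3: discriminant -1496/567, complex-conjugate roots (4/9) + ((1/63)*sqrt(2618))*i and (4/9) - ((1/63)*sqrt(2618))*i; poles of order 3, moduli (1/7)*sqrt(42) and (1/7)*sqrt(42).
The radius of convergence is the smallest modulus among the singular points: (1/7)*sqrt(42).
The factor κ**2 - 8*κ/9 + 6/7 splits as (κ - a)(κ - a') with a = (4/9) - ((1/63)*sqrt(2618))*i, a' = (4/9) + ((1/63)*sqrt(2618))*i. At the order-3 pole a set g(κ) = (κ - a)^3*f(κ) = [-22/13] / (κ - a')^3.
Order-3 pole: residue = g''(a)/2; g''((4/9) - ((1/63)*sqrt(2618))*i) = -((8680203/247300768)*sqrt(2618))*i, so the residue is -((8680203/494601536)*sqrt(2618))*i.
The factor κ**2 - 8*κ/9 + 6/7 splits as (κ - a)(κ - a') with a = (4/9) + ((1/63)*sqrt(2618))*i, a' = (4/9) - ((1/63)*sqrt(2618))*i. At the order-3 pole a set g(κ) = (κ - a)^3*f(κ) = [-22/13] / (κ - a')^3.
Order-3 pole: residue = g''(a)/2; g''((4/9) + ((1/63)*sqrt(2618))*i) = ((8680203/247300768)*sqrt(2618))*i, so the residue is ((8680203/494601536)*sqrt(2618))*i.
List the singular points by increasing real part (a conjugate pair: the negative imaginary part first).

Radius of convergence at 0: (1/7)*sqrt(42).
At (4/9) - ((1/63)*sqrt(2618))*i: a pole of order 3; residue -((8680203/494601536)*sqrt(2618))*i.
At (4/9) + ((1/63)*sqrt(2618))*i: a pole of order 3; residue ((8680203/494601536)*sqrt(2618))*i.


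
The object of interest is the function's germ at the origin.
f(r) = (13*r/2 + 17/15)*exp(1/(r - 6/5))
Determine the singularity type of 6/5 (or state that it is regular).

The exponent 1/(r - (6/5)) has a pole at 6/5, so exp(1/(r - (6/5))) takes every nonzero value near it: an essential singularity (not a pole of any order).

The point is an essential singularity.


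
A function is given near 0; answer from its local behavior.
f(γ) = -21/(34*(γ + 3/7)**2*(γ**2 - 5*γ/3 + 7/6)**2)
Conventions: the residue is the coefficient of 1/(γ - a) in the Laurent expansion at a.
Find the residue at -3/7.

At the order-2 pole -3/7 set g(γ) = (γ - (-3/7))^2*f(γ) = -21/(34*(γ**2 - 5*γ/3 + 7/6)**2).
Order-2 pole: residue = g'(a); g'(-3/7) = -1346845752/3802025231, so the residue is -1346845752/3802025231.

The residue is -1346845752/3802025231.


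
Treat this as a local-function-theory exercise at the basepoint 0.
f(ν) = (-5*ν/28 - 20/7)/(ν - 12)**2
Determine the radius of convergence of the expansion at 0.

Denominator factor (ν - 12)^2: pole of order 2 at 12, modulus 12.
The radius of convergence is the smallest modulus among the singular points: 12.

The radius of convergence is 12.


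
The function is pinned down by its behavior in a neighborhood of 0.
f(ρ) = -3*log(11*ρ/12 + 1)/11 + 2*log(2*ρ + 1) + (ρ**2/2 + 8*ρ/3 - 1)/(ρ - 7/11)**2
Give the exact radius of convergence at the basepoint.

The radius of convergence is 1/2.

Denominator factor (ρ - 7/11)^2: pole of order 2 at 7/11, modulus 7/11.
Branch term (2)*log(1 - ρ/(-1/2)): its argument vanishes at ρ = -1/2, a logarithmic branch point, modulus 1/2.
Branch term (-3/11)*log(1 - ρ/(-12/11)): its argument vanishes at ρ = -12/11, a logarithmic branch point, modulus 12/11.
The radius of convergence is the smallest modulus among the singular points: 1/2.


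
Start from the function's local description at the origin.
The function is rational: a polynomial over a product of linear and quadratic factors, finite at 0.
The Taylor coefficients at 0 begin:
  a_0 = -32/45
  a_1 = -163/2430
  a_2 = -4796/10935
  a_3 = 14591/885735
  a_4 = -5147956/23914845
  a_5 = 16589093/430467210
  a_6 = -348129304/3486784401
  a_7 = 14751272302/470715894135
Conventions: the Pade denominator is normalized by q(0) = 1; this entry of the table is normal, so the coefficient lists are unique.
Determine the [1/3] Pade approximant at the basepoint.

The Pade approximant has numerator coefficients [-32/45, 696379321/2385270630]; denominator coefficients [1, -361284872/715581189, -10996267114/19320692103, 833470664/2146743567].

Taylor coefficients needed (read off): a_0 = -32/45, a_1 = -163/2430, a_2 = -4796/10935, a_3 = 14591/885735, a_4 = -5147956/23914845.
Write the denominator as Q(λ) = 1 + q1*λ + q2*λ^2 + q3*λ^3. Requiring Q*f - P = O(λ^5) with deg P <= 1 kills the coefficients of λ^2..λ^4 in Q*f:
  λ^2: a_2 + q1*a_1 + q2*a_0 = 0, i.e. -4796/10935 + (-163/2430)*q1 + (-32/45)*q2 = 0.
  λ^3: a_3 + q1*a_2 + q2*a_1 + q3*a_0 = 0, i.e. 14591/885735 + (-4796/10935)*q1 + (-163/2430)*q2 + (-32/45)*q3 = 0.
  λ^4: a_4 + q1*a_3 + q2*a_2 + q3*a_1 = 0, i.e. -5147956/23914845 + (14591/885735)*q1 + (-4796/10935)*q2 + (-163/2430)*q3 = 0.
Solving this linear system: q1 = -361284872/715581189, q2 = -10996267114/19320692103, q3 = 833470664/2146743567.
The numerator is Q*f truncated at degree 1: P0 = a_0 = -32/45; P1 = a_1 + q1*a_0 = 696379321/2385270630.


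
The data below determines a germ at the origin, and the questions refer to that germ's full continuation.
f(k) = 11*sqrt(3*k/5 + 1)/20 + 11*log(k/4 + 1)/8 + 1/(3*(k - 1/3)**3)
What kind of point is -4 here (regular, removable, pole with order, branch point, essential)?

The term (11/8)*log(1 - k/(-4)) has argument 1 - -4/(-4) = 0 at -4: a logarithmic (infinitely-sheeted) branch point; the remaining terms are analytic or single-valued there.

The point is a logarithmic branch point.


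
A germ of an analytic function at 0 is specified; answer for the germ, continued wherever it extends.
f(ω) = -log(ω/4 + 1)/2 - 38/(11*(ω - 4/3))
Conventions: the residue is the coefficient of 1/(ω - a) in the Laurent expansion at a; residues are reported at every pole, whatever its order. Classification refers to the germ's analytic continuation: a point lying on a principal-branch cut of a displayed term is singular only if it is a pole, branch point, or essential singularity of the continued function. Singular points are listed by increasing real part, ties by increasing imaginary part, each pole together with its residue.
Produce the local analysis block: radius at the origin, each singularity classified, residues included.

Radius of convergence at 0: 4/3.
At -4: a logarithmic branch point.
At 4/3: a pole of order 1; residue -38/11.

Denominator factor (ω - 4/3): pole of order 1 at 4/3, modulus 4/3.
Branch term (-1/2)*log(1 - ω/(-4)): its argument vanishes at ω = -4, a logarithmic branch point, modulus 4.
The radius of convergence is the smallest modulus among the singular points: 4/3.
The branch term is analytic at 4/3 and contributes nothing to the residue; only the rational part matters.
At the order-1 pole 4/3 set g(ω) = (ω - (4/3))*(rational part) = -38/11.
Simple pole: residue = g(a) at a = 4/3, which is -38/11.
List the singular points by increasing real part (a conjugate pair: the negative imaginary part first).


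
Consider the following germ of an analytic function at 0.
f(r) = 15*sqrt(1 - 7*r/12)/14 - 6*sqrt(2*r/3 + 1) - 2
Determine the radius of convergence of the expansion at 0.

Branch term (15/14)*sqrt(1 - r/(12/7)): its argument vanishes at r = 12/7, a square-root branch point, modulus 12/7.
Branch term (-6)*sqrt(1 - r/(-3/2)): its argument vanishes at r = -3/2, a square-root branch point, modulus 3/2.
The radius of convergence is the smallest modulus among the singular points: 3/2.

The radius of convergence is 3/2.


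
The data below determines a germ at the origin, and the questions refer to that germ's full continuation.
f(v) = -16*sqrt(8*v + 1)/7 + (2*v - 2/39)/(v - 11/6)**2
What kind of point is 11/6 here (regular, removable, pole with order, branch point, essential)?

The denominator factor v - 11/6 vanishes at 11/6 and appears to the power 2; the numerator there equals 47/13, nonzero, and no other factor vanishes.
The branch terms are analytic at this point.
Hence a pole whose order is the multiplicity, 2.

The point is a pole of order 2.


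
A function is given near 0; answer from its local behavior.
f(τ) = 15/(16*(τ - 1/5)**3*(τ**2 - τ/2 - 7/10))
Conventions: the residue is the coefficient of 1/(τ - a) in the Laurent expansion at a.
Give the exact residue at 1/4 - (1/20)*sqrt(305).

The residue is 721875/877952 + (429375/53555072)*sqrt(305).

The factor τ**2 - τ/2 - 7/10 splits as (τ - a)(τ - a') with a = 1/4 - (1/20)*sqrt(305), a' = 1/4 + (1/20)*sqrt(305). At the order-1 pole a set g(τ) = (τ - a)*f(τ) = [15/(16*(τ - 1/5)**3)] / (τ - a').
Simple pole: residue = g(a) at a = 1/4 - (1/20)*sqrt(305), which is 721875/877952 + (429375/53555072)*sqrt(305).


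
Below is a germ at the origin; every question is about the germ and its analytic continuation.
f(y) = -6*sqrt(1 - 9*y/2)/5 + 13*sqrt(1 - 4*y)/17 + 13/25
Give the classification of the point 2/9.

The term (-6/5)*sqrt(1 - y/(2/9)) has argument 1 - 2/9/(2/9) = 0 at 2/9: a square-root (algebraic, two-sheeted) branch point; the remaining terms are analytic or single-valued there.

The point is an algebraic (square-root) branch point.


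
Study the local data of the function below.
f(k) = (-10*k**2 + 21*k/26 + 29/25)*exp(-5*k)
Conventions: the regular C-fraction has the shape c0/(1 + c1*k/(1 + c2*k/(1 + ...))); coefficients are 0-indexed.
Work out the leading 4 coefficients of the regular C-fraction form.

Taylor coefficients (expand at 0): a_0 = 29/25, a_1 = -649/130, a_2 = 6/13, a_3 = 5605/156.
c0 = a_0 = 29/25. Peel one level at a time: if S = 1 + c*k/S' with S'(0) = 1, then c is the k-coefficient of S and S' = c*k/(S - 1).
S_1 = c0/f = 1 + (3245/754)*k + (10303825/568516)*k^2 + ...; c1 = 3245/754.
S_2 = c1*k/(S_1 - 1) = 1 + (-2060765/489346)*k + (18209825/2527206)*k^2 + ...; c2 = -2060765/489346.
S_3 = c2*k/(S_2 - 1) = 1 + (1373020805/802461891)*k + ...; c3 = 1373020805/802461891.

The regular C-fraction coefficients are [29/25, 3245/754, -2060765/489346, 1373020805/802461891].


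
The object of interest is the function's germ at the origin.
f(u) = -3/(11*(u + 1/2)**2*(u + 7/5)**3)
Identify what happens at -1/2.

The point is a pole of order 2.

The denominator factor u + 1/2 vanishes at -1/2 and appears to the power 2; the numerator there equals -3/11, nonzero, and no other factor vanishes.
Hence a pole whose order is the multiplicity, 2.


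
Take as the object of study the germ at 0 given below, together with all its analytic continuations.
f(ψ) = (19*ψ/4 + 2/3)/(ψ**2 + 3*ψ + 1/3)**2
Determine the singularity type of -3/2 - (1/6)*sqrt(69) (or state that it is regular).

The denominator factor ψ**2 + 3*ψ + 1/3 vanishes at -3/2 - (1/6)*sqrt(69) and appears to the power 2; the numerator there equals -155/24 - (19/24)*sqrt(69), nonzero, and no other factor vanishes.
Hence a pole whose order is the multiplicity, 2.

The point is a pole of order 2.


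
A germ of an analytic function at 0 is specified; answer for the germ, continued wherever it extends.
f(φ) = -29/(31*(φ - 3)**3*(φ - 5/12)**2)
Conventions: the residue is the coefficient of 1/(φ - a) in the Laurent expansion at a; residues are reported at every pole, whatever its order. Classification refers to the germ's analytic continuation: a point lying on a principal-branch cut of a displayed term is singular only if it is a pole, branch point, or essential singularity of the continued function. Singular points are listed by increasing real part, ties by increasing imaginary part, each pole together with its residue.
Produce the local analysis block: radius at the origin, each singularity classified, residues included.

Denominator factor (φ - 3)^3: pole of order 3 at 3, modulus 3.
Denominator factor (φ - 5/12)^2: pole of order 2 at 5/12, modulus 5/12.
The radius of convergence is the smallest modulus among the singular points: 5/12.
At the order-2 pole 5/12 set g(φ) = (φ - (5/12))^2*f(φ) = -29/(31*(φ - 3)**3).
Order-2 pole: residue = g'(a); g'(5/12) = 1804032/28629151, so the residue is 1804032/28629151.
At the order-3 pole 3 set g(φ) = (φ - (3))^3*f(φ) = -29/(31*(φ - 5/12)**2).
Order-3 pole: residue = g''(a)/2; g''(3) = -3608064/28629151, so the residue is -1804032/28629151.
List the singular points by increasing real part (a conjugate pair: the negative imaginary part first).

Radius of convergence at 0: 5/12.
At 5/12: a pole of order 2; residue 1804032/28629151.
At 3: a pole of order 3; residue -1804032/28629151.
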